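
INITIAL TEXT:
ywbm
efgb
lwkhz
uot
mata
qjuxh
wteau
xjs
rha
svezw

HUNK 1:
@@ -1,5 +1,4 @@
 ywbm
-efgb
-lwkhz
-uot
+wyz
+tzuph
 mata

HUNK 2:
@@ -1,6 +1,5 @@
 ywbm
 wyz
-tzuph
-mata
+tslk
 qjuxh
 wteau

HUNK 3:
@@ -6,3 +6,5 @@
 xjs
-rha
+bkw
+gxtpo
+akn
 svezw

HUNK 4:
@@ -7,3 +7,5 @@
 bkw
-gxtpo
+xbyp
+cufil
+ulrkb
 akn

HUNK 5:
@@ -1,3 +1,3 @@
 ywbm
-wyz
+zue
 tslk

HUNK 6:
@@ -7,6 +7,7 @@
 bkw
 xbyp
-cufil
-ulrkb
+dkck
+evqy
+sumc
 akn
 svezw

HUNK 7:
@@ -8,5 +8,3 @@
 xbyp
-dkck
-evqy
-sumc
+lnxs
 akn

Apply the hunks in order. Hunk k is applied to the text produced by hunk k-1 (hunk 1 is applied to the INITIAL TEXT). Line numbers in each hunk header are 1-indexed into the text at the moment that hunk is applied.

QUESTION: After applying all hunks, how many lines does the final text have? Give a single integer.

Answer: 11

Derivation:
Hunk 1: at line 1 remove [efgb,lwkhz,uot] add [wyz,tzuph] -> 9 lines: ywbm wyz tzuph mata qjuxh wteau xjs rha svezw
Hunk 2: at line 1 remove [tzuph,mata] add [tslk] -> 8 lines: ywbm wyz tslk qjuxh wteau xjs rha svezw
Hunk 3: at line 6 remove [rha] add [bkw,gxtpo,akn] -> 10 lines: ywbm wyz tslk qjuxh wteau xjs bkw gxtpo akn svezw
Hunk 4: at line 7 remove [gxtpo] add [xbyp,cufil,ulrkb] -> 12 lines: ywbm wyz tslk qjuxh wteau xjs bkw xbyp cufil ulrkb akn svezw
Hunk 5: at line 1 remove [wyz] add [zue] -> 12 lines: ywbm zue tslk qjuxh wteau xjs bkw xbyp cufil ulrkb akn svezw
Hunk 6: at line 7 remove [cufil,ulrkb] add [dkck,evqy,sumc] -> 13 lines: ywbm zue tslk qjuxh wteau xjs bkw xbyp dkck evqy sumc akn svezw
Hunk 7: at line 8 remove [dkck,evqy,sumc] add [lnxs] -> 11 lines: ywbm zue tslk qjuxh wteau xjs bkw xbyp lnxs akn svezw
Final line count: 11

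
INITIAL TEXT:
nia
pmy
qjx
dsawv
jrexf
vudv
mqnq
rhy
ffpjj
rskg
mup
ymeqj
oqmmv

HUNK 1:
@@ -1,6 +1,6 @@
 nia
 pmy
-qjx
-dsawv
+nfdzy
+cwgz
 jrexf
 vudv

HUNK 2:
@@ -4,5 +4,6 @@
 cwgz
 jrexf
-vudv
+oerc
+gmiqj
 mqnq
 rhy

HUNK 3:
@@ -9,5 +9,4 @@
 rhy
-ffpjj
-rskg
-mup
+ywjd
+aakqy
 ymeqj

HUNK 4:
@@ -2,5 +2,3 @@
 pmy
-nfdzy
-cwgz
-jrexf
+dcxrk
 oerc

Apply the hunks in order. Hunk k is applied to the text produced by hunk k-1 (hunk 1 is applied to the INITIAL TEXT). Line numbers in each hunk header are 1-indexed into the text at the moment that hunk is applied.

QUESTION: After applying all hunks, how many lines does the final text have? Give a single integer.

Answer: 11

Derivation:
Hunk 1: at line 1 remove [qjx,dsawv] add [nfdzy,cwgz] -> 13 lines: nia pmy nfdzy cwgz jrexf vudv mqnq rhy ffpjj rskg mup ymeqj oqmmv
Hunk 2: at line 4 remove [vudv] add [oerc,gmiqj] -> 14 lines: nia pmy nfdzy cwgz jrexf oerc gmiqj mqnq rhy ffpjj rskg mup ymeqj oqmmv
Hunk 3: at line 9 remove [ffpjj,rskg,mup] add [ywjd,aakqy] -> 13 lines: nia pmy nfdzy cwgz jrexf oerc gmiqj mqnq rhy ywjd aakqy ymeqj oqmmv
Hunk 4: at line 2 remove [nfdzy,cwgz,jrexf] add [dcxrk] -> 11 lines: nia pmy dcxrk oerc gmiqj mqnq rhy ywjd aakqy ymeqj oqmmv
Final line count: 11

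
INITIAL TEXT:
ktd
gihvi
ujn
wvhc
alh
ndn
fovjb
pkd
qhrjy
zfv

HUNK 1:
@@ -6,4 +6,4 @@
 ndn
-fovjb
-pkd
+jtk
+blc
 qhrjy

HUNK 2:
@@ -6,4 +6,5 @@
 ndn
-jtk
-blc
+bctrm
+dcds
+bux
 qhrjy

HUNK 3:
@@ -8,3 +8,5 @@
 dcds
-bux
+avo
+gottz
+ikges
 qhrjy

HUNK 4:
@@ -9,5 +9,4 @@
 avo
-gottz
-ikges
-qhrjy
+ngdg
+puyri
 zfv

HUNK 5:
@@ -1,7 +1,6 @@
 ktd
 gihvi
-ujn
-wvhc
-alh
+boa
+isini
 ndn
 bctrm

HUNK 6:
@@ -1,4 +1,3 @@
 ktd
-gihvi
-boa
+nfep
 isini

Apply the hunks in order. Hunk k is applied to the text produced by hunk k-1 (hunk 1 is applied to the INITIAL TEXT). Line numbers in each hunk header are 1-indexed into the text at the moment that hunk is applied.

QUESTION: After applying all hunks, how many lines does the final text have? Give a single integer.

Answer: 10

Derivation:
Hunk 1: at line 6 remove [fovjb,pkd] add [jtk,blc] -> 10 lines: ktd gihvi ujn wvhc alh ndn jtk blc qhrjy zfv
Hunk 2: at line 6 remove [jtk,blc] add [bctrm,dcds,bux] -> 11 lines: ktd gihvi ujn wvhc alh ndn bctrm dcds bux qhrjy zfv
Hunk 3: at line 8 remove [bux] add [avo,gottz,ikges] -> 13 lines: ktd gihvi ujn wvhc alh ndn bctrm dcds avo gottz ikges qhrjy zfv
Hunk 4: at line 9 remove [gottz,ikges,qhrjy] add [ngdg,puyri] -> 12 lines: ktd gihvi ujn wvhc alh ndn bctrm dcds avo ngdg puyri zfv
Hunk 5: at line 1 remove [ujn,wvhc,alh] add [boa,isini] -> 11 lines: ktd gihvi boa isini ndn bctrm dcds avo ngdg puyri zfv
Hunk 6: at line 1 remove [gihvi,boa] add [nfep] -> 10 lines: ktd nfep isini ndn bctrm dcds avo ngdg puyri zfv
Final line count: 10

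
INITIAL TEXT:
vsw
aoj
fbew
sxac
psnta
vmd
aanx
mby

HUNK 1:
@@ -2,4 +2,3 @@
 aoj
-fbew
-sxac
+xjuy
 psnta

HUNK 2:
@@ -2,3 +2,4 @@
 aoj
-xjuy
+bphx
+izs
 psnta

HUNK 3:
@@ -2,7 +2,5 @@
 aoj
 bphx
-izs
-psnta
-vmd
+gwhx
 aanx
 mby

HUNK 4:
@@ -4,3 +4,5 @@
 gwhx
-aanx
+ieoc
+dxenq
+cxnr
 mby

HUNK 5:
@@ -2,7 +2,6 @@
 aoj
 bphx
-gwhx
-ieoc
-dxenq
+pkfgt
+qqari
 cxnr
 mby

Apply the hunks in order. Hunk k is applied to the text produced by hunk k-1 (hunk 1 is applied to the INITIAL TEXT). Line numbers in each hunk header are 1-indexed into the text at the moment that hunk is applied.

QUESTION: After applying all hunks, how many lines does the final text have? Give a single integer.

Answer: 7

Derivation:
Hunk 1: at line 2 remove [fbew,sxac] add [xjuy] -> 7 lines: vsw aoj xjuy psnta vmd aanx mby
Hunk 2: at line 2 remove [xjuy] add [bphx,izs] -> 8 lines: vsw aoj bphx izs psnta vmd aanx mby
Hunk 3: at line 2 remove [izs,psnta,vmd] add [gwhx] -> 6 lines: vsw aoj bphx gwhx aanx mby
Hunk 4: at line 4 remove [aanx] add [ieoc,dxenq,cxnr] -> 8 lines: vsw aoj bphx gwhx ieoc dxenq cxnr mby
Hunk 5: at line 2 remove [gwhx,ieoc,dxenq] add [pkfgt,qqari] -> 7 lines: vsw aoj bphx pkfgt qqari cxnr mby
Final line count: 7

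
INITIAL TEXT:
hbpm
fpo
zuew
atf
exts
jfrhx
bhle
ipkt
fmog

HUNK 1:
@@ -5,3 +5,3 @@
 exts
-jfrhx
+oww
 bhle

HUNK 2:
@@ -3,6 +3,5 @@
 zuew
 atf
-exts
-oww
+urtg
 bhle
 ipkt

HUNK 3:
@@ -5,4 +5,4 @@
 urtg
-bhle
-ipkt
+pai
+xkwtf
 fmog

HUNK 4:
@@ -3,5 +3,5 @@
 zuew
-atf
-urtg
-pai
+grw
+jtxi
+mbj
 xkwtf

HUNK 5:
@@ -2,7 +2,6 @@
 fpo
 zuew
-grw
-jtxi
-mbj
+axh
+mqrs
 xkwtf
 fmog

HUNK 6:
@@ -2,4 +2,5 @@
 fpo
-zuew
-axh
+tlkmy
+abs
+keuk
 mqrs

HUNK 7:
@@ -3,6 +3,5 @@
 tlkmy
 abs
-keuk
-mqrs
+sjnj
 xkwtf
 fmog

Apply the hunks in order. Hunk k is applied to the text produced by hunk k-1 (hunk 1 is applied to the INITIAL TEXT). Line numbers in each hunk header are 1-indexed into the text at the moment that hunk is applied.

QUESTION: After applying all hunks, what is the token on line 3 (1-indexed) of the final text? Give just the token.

Hunk 1: at line 5 remove [jfrhx] add [oww] -> 9 lines: hbpm fpo zuew atf exts oww bhle ipkt fmog
Hunk 2: at line 3 remove [exts,oww] add [urtg] -> 8 lines: hbpm fpo zuew atf urtg bhle ipkt fmog
Hunk 3: at line 5 remove [bhle,ipkt] add [pai,xkwtf] -> 8 lines: hbpm fpo zuew atf urtg pai xkwtf fmog
Hunk 4: at line 3 remove [atf,urtg,pai] add [grw,jtxi,mbj] -> 8 lines: hbpm fpo zuew grw jtxi mbj xkwtf fmog
Hunk 5: at line 2 remove [grw,jtxi,mbj] add [axh,mqrs] -> 7 lines: hbpm fpo zuew axh mqrs xkwtf fmog
Hunk 6: at line 2 remove [zuew,axh] add [tlkmy,abs,keuk] -> 8 lines: hbpm fpo tlkmy abs keuk mqrs xkwtf fmog
Hunk 7: at line 3 remove [keuk,mqrs] add [sjnj] -> 7 lines: hbpm fpo tlkmy abs sjnj xkwtf fmog
Final line 3: tlkmy

Answer: tlkmy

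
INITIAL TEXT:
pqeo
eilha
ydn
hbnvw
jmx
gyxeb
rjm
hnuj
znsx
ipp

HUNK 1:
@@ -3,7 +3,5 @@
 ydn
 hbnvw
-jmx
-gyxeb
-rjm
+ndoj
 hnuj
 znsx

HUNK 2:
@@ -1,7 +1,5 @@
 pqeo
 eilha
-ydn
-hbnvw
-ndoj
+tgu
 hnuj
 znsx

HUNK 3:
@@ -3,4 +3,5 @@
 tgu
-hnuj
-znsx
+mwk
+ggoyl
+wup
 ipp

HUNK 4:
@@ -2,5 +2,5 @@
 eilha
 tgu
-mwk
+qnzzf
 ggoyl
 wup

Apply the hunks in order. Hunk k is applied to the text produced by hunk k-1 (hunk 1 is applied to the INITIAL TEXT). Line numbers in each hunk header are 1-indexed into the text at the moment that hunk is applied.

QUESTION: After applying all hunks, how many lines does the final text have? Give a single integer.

Answer: 7

Derivation:
Hunk 1: at line 3 remove [jmx,gyxeb,rjm] add [ndoj] -> 8 lines: pqeo eilha ydn hbnvw ndoj hnuj znsx ipp
Hunk 2: at line 1 remove [ydn,hbnvw,ndoj] add [tgu] -> 6 lines: pqeo eilha tgu hnuj znsx ipp
Hunk 3: at line 3 remove [hnuj,znsx] add [mwk,ggoyl,wup] -> 7 lines: pqeo eilha tgu mwk ggoyl wup ipp
Hunk 4: at line 2 remove [mwk] add [qnzzf] -> 7 lines: pqeo eilha tgu qnzzf ggoyl wup ipp
Final line count: 7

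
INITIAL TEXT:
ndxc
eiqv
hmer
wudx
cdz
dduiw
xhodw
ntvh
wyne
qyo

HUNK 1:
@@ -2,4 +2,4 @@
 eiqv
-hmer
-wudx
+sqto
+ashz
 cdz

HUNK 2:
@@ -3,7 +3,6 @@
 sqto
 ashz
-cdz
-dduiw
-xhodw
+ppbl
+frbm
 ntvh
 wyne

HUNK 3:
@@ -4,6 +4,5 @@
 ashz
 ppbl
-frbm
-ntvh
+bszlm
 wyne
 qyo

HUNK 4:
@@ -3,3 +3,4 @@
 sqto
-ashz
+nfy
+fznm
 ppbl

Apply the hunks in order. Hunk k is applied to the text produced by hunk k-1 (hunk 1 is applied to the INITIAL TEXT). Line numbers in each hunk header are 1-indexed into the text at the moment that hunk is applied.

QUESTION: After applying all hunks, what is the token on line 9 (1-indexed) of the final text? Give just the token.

Hunk 1: at line 2 remove [hmer,wudx] add [sqto,ashz] -> 10 lines: ndxc eiqv sqto ashz cdz dduiw xhodw ntvh wyne qyo
Hunk 2: at line 3 remove [cdz,dduiw,xhodw] add [ppbl,frbm] -> 9 lines: ndxc eiqv sqto ashz ppbl frbm ntvh wyne qyo
Hunk 3: at line 4 remove [frbm,ntvh] add [bszlm] -> 8 lines: ndxc eiqv sqto ashz ppbl bszlm wyne qyo
Hunk 4: at line 3 remove [ashz] add [nfy,fznm] -> 9 lines: ndxc eiqv sqto nfy fznm ppbl bszlm wyne qyo
Final line 9: qyo

Answer: qyo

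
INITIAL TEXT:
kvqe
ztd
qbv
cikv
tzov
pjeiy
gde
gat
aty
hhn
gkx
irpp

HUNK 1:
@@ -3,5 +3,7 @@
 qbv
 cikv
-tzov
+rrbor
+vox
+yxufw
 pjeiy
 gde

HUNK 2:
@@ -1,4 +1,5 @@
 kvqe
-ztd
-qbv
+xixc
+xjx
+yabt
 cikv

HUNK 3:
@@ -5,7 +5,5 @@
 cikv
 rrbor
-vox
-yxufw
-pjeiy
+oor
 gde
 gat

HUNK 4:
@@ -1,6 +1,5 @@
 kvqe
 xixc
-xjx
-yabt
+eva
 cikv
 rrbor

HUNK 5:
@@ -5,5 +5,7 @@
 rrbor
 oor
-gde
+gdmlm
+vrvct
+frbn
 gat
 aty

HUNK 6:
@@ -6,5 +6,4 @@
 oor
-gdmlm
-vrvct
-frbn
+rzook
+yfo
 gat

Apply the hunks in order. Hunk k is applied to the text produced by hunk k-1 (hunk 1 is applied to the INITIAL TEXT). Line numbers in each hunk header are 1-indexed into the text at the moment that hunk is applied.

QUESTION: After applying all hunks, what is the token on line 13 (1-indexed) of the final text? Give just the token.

Answer: irpp

Derivation:
Hunk 1: at line 3 remove [tzov] add [rrbor,vox,yxufw] -> 14 lines: kvqe ztd qbv cikv rrbor vox yxufw pjeiy gde gat aty hhn gkx irpp
Hunk 2: at line 1 remove [ztd,qbv] add [xixc,xjx,yabt] -> 15 lines: kvqe xixc xjx yabt cikv rrbor vox yxufw pjeiy gde gat aty hhn gkx irpp
Hunk 3: at line 5 remove [vox,yxufw,pjeiy] add [oor] -> 13 lines: kvqe xixc xjx yabt cikv rrbor oor gde gat aty hhn gkx irpp
Hunk 4: at line 1 remove [xjx,yabt] add [eva] -> 12 lines: kvqe xixc eva cikv rrbor oor gde gat aty hhn gkx irpp
Hunk 5: at line 5 remove [gde] add [gdmlm,vrvct,frbn] -> 14 lines: kvqe xixc eva cikv rrbor oor gdmlm vrvct frbn gat aty hhn gkx irpp
Hunk 6: at line 6 remove [gdmlm,vrvct,frbn] add [rzook,yfo] -> 13 lines: kvqe xixc eva cikv rrbor oor rzook yfo gat aty hhn gkx irpp
Final line 13: irpp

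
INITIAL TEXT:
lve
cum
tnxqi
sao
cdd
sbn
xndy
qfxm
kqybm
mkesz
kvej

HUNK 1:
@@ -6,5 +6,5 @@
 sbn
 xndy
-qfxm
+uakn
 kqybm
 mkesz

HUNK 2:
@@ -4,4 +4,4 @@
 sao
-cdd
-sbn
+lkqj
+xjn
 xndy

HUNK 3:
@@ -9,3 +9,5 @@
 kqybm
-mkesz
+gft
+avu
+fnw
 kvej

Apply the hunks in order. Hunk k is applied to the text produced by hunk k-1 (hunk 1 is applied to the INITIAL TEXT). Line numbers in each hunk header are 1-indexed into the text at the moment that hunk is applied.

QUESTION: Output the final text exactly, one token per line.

Answer: lve
cum
tnxqi
sao
lkqj
xjn
xndy
uakn
kqybm
gft
avu
fnw
kvej

Derivation:
Hunk 1: at line 6 remove [qfxm] add [uakn] -> 11 lines: lve cum tnxqi sao cdd sbn xndy uakn kqybm mkesz kvej
Hunk 2: at line 4 remove [cdd,sbn] add [lkqj,xjn] -> 11 lines: lve cum tnxqi sao lkqj xjn xndy uakn kqybm mkesz kvej
Hunk 3: at line 9 remove [mkesz] add [gft,avu,fnw] -> 13 lines: lve cum tnxqi sao lkqj xjn xndy uakn kqybm gft avu fnw kvej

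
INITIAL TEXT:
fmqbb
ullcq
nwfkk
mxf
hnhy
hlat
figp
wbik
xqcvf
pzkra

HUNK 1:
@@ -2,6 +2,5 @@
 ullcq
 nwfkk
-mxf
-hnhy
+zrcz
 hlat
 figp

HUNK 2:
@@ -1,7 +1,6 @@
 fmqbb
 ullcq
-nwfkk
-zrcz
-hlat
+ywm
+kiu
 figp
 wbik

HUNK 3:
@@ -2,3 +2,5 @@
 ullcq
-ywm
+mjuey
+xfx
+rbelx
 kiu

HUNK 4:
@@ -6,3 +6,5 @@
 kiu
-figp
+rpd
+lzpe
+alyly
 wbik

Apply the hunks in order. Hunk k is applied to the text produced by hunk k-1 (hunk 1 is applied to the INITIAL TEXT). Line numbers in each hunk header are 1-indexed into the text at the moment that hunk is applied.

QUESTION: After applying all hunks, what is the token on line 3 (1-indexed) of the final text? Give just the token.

Hunk 1: at line 2 remove [mxf,hnhy] add [zrcz] -> 9 lines: fmqbb ullcq nwfkk zrcz hlat figp wbik xqcvf pzkra
Hunk 2: at line 1 remove [nwfkk,zrcz,hlat] add [ywm,kiu] -> 8 lines: fmqbb ullcq ywm kiu figp wbik xqcvf pzkra
Hunk 3: at line 2 remove [ywm] add [mjuey,xfx,rbelx] -> 10 lines: fmqbb ullcq mjuey xfx rbelx kiu figp wbik xqcvf pzkra
Hunk 4: at line 6 remove [figp] add [rpd,lzpe,alyly] -> 12 lines: fmqbb ullcq mjuey xfx rbelx kiu rpd lzpe alyly wbik xqcvf pzkra
Final line 3: mjuey

Answer: mjuey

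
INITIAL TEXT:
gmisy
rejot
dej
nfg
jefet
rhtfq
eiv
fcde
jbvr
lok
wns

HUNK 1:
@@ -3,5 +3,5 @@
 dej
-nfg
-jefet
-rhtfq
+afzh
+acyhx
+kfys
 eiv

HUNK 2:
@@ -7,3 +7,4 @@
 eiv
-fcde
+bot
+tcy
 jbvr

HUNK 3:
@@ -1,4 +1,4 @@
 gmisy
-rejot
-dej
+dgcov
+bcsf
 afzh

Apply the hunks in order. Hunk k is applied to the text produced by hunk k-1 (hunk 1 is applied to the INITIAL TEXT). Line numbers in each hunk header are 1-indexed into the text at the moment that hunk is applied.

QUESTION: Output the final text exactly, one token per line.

Answer: gmisy
dgcov
bcsf
afzh
acyhx
kfys
eiv
bot
tcy
jbvr
lok
wns

Derivation:
Hunk 1: at line 3 remove [nfg,jefet,rhtfq] add [afzh,acyhx,kfys] -> 11 lines: gmisy rejot dej afzh acyhx kfys eiv fcde jbvr lok wns
Hunk 2: at line 7 remove [fcde] add [bot,tcy] -> 12 lines: gmisy rejot dej afzh acyhx kfys eiv bot tcy jbvr lok wns
Hunk 3: at line 1 remove [rejot,dej] add [dgcov,bcsf] -> 12 lines: gmisy dgcov bcsf afzh acyhx kfys eiv bot tcy jbvr lok wns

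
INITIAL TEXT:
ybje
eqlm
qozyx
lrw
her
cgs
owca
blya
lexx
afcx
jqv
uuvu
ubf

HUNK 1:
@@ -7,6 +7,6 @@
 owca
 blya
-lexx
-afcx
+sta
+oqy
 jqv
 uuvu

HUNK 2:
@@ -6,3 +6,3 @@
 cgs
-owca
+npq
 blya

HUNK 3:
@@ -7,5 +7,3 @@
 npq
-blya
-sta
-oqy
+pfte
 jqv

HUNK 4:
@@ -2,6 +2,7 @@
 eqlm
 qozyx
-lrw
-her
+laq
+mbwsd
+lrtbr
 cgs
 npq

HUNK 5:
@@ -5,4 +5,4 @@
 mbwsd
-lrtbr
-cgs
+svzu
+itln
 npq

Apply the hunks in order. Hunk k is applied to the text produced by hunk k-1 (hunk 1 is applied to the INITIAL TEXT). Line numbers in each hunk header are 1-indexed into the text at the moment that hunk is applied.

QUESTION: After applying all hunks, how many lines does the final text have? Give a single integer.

Hunk 1: at line 7 remove [lexx,afcx] add [sta,oqy] -> 13 lines: ybje eqlm qozyx lrw her cgs owca blya sta oqy jqv uuvu ubf
Hunk 2: at line 6 remove [owca] add [npq] -> 13 lines: ybje eqlm qozyx lrw her cgs npq blya sta oqy jqv uuvu ubf
Hunk 3: at line 7 remove [blya,sta,oqy] add [pfte] -> 11 lines: ybje eqlm qozyx lrw her cgs npq pfte jqv uuvu ubf
Hunk 4: at line 2 remove [lrw,her] add [laq,mbwsd,lrtbr] -> 12 lines: ybje eqlm qozyx laq mbwsd lrtbr cgs npq pfte jqv uuvu ubf
Hunk 5: at line 5 remove [lrtbr,cgs] add [svzu,itln] -> 12 lines: ybje eqlm qozyx laq mbwsd svzu itln npq pfte jqv uuvu ubf
Final line count: 12

Answer: 12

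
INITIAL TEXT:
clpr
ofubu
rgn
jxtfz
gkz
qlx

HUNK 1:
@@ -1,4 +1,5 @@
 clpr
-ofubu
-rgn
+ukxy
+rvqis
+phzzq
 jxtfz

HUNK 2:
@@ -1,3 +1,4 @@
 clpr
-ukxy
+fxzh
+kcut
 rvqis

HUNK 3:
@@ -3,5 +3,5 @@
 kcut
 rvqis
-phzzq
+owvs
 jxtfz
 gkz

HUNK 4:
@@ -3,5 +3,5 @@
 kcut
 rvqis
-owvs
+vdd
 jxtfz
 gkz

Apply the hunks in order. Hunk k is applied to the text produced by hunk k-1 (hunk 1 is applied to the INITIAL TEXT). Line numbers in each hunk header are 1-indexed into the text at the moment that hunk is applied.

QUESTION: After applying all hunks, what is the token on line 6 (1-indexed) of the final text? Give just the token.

Answer: jxtfz

Derivation:
Hunk 1: at line 1 remove [ofubu,rgn] add [ukxy,rvqis,phzzq] -> 7 lines: clpr ukxy rvqis phzzq jxtfz gkz qlx
Hunk 2: at line 1 remove [ukxy] add [fxzh,kcut] -> 8 lines: clpr fxzh kcut rvqis phzzq jxtfz gkz qlx
Hunk 3: at line 3 remove [phzzq] add [owvs] -> 8 lines: clpr fxzh kcut rvqis owvs jxtfz gkz qlx
Hunk 4: at line 3 remove [owvs] add [vdd] -> 8 lines: clpr fxzh kcut rvqis vdd jxtfz gkz qlx
Final line 6: jxtfz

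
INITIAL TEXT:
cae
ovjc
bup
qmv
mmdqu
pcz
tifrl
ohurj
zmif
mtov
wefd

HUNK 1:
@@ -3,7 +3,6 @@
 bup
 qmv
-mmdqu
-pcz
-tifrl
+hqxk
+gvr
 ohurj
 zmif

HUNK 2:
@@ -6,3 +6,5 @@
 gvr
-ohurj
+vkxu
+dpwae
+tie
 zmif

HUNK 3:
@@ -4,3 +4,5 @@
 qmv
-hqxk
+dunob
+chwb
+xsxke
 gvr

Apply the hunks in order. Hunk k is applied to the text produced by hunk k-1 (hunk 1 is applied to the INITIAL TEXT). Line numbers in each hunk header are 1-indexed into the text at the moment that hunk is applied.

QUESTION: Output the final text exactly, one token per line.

Hunk 1: at line 3 remove [mmdqu,pcz,tifrl] add [hqxk,gvr] -> 10 lines: cae ovjc bup qmv hqxk gvr ohurj zmif mtov wefd
Hunk 2: at line 6 remove [ohurj] add [vkxu,dpwae,tie] -> 12 lines: cae ovjc bup qmv hqxk gvr vkxu dpwae tie zmif mtov wefd
Hunk 3: at line 4 remove [hqxk] add [dunob,chwb,xsxke] -> 14 lines: cae ovjc bup qmv dunob chwb xsxke gvr vkxu dpwae tie zmif mtov wefd

Answer: cae
ovjc
bup
qmv
dunob
chwb
xsxke
gvr
vkxu
dpwae
tie
zmif
mtov
wefd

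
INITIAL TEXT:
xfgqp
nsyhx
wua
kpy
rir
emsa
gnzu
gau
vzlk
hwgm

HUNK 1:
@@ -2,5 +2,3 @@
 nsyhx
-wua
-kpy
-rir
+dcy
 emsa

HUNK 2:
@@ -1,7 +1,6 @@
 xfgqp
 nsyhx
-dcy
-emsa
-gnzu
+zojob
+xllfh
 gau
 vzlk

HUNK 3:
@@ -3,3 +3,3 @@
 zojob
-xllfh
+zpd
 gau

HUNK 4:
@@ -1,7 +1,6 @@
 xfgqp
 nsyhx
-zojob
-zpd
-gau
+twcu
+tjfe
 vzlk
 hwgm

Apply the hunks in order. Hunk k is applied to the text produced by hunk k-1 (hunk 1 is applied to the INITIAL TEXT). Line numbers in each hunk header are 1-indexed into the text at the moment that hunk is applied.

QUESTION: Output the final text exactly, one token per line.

Answer: xfgqp
nsyhx
twcu
tjfe
vzlk
hwgm

Derivation:
Hunk 1: at line 2 remove [wua,kpy,rir] add [dcy] -> 8 lines: xfgqp nsyhx dcy emsa gnzu gau vzlk hwgm
Hunk 2: at line 1 remove [dcy,emsa,gnzu] add [zojob,xllfh] -> 7 lines: xfgqp nsyhx zojob xllfh gau vzlk hwgm
Hunk 3: at line 3 remove [xllfh] add [zpd] -> 7 lines: xfgqp nsyhx zojob zpd gau vzlk hwgm
Hunk 4: at line 1 remove [zojob,zpd,gau] add [twcu,tjfe] -> 6 lines: xfgqp nsyhx twcu tjfe vzlk hwgm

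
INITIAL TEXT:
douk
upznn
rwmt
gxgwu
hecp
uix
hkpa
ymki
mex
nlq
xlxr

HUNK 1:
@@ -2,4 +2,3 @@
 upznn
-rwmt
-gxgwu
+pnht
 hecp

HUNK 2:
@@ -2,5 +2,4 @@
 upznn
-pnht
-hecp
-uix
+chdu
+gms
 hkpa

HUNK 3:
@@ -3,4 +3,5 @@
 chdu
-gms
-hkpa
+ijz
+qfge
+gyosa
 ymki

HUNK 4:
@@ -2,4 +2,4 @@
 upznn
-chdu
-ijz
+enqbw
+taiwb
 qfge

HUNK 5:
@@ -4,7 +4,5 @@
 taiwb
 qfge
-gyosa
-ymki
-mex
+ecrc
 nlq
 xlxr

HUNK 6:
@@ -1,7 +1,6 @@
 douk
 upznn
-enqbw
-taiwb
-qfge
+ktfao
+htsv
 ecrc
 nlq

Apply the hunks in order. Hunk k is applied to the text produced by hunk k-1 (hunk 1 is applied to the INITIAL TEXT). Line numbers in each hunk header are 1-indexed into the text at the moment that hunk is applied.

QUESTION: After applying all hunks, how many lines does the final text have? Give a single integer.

Answer: 7

Derivation:
Hunk 1: at line 2 remove [rwmt,gxgwu] add [pnht] -> 10 lines: douk upznn pnht hecp uix hkpa ymki mex nlq xlxr
Hunk 2: at line 2 remove [pnht,hecp,uix] add [chdu,gms] -> 9 lines: douk upznn chdu gms hkpa ymki mex nlq xlxr
Hunk 3: at line 3 remove [gms,hkpa] add [ijz,qfge,gyosa] -> 10 lines: douk upznn chdu ijz qfge gyosa ymki mex nlq xlxr
Hunk 4: at line 2 remove [chdu,ijz] add [enqbw,taiwb] -> 10 lines: douk upznn enqbw taiwb qfge gyosa ymki mex nlq xlxr
Hunk 5: at line 4 remove [gyosa,ymki,mex] add [ecrc] -> 8 lines: douk upznn enqbw taiwb qfge ecrc nlq xlxr
Hunk 6: at line 1 remove [enqbw,taiwb,qfge] add [ktfao,htsv] -> 7 lines: douk upznn ktfao htsv ecrc nlq xlxr
Final line count: 7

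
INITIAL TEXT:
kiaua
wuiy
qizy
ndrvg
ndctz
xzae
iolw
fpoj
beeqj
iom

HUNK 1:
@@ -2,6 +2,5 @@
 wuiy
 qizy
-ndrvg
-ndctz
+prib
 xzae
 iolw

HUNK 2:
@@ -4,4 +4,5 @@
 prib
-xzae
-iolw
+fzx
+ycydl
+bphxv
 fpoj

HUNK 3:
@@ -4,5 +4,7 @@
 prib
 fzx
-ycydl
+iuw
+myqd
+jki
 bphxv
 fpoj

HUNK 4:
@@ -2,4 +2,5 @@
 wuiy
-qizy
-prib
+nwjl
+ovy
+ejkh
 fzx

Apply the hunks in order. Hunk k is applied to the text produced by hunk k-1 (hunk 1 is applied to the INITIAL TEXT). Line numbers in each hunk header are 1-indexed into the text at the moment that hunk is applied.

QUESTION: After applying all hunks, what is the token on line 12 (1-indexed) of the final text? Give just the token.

Hunk 1: at line 2 remove [ndrvg,ndctz] add [prib] -> 9 lines: kiaua wuiy qizy prib xzae iolw fpoj beeqj iom
Hunk 2: at line 4 remove [xzae,iolw] add [fzx,ycydl,bphxv] -> 10 lines: kiaua wuiy qizy prib fzx ycydl bphxv fpoj beeqj iom
Hunk 3: at line 4 remove [ycydl] add [iuw,myqd,jki] -> 12 lines: kiaua wuiy qizy prib fzx iuw myqd jki bphxv fpoj beeqj iom
Hunk 4: at line 2 remove [qizy,prib] add [nwjl,ovy,ejkh] -> 13 lines: kiaua wuiy nwjl ovy ejkh fzx iuw myqd jki bphxv fpoj beeqj iom
Final line 12: beeqj

Answer: beeqj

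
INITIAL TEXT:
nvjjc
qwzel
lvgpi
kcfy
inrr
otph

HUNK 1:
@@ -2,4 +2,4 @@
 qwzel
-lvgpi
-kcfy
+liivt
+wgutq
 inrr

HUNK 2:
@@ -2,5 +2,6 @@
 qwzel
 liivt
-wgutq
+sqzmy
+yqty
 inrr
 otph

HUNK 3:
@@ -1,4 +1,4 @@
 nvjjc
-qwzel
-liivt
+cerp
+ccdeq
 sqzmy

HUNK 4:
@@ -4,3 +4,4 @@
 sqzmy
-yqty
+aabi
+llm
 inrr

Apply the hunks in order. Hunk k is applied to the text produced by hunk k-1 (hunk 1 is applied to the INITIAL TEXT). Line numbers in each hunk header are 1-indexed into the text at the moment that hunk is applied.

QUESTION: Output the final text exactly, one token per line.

Hunk 1: at line 2 remove [lvgpi,kcfy] add [liivt,wgutq] -> 6 lines: nvjjc qwzel liivt wgutq inrr otph
Hunk 2: at line 2 remove [wgutq] add [sqzmy,yqty] -> 7 lines: nvjjc qwzel liivt sqzmy yqty inrr otph
Hunk 3: at line 1 remove [qwzel,liivt] add [cerp,ccdeq] -> 7 lines: nvjjc cerp ccdeq sqzmy yqty inrr otph
Hunk 4: at line 4 remove [yqty] add [aabi,llm] -> 8 lines: nvjjc cerp ccdeq sqzmy aabi llm inrr otph

Answer: nvjjc
cerp
ccdeq
sqzmy
aabi
llm
inrr
otph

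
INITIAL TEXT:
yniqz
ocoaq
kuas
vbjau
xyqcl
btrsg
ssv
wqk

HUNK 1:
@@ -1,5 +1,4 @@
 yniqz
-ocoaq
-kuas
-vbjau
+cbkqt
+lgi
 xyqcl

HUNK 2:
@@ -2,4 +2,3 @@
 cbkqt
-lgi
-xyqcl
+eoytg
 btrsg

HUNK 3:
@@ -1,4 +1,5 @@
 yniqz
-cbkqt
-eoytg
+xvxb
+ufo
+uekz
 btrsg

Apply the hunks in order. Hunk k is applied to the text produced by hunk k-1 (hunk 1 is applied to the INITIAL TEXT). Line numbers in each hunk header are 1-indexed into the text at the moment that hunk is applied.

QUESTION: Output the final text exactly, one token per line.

Answer: yniqz
xvxb
ufo
uekz
btrsg
ssv
wqk

Derivation:
Hunk 1: at line 1 remove [ocoaq,kuas,vbjau] add [cbkqt,lgi] -> 7 lines: yniqz cbkqt lgi xyqcl btrsg ssv wqk
Hunk 2: at line 2 remove [lgi,xyqcl] add [eoytg] -> 6 lines: yniqz cbkqt eoytg btrsg ssv wqk
Hunk 3: at line 1 remove [cbkqt,eoytg] add [xvxb,ufo,uekz] -> 7 lines: yniqz xvxb ufo uekz btrsg ssv wqk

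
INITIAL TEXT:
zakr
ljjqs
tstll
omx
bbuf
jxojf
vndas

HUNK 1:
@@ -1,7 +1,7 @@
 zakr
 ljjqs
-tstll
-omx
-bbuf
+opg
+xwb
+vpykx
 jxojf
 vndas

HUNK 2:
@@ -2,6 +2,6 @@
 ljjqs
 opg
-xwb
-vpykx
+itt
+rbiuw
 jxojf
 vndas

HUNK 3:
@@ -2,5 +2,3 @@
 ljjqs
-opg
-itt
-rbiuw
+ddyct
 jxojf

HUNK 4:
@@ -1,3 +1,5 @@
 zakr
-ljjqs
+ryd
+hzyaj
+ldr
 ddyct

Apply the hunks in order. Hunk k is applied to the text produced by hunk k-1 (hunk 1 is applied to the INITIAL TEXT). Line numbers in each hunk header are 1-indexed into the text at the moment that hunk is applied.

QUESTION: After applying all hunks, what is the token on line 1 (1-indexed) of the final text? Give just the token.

Hunk 1: at line 1 remove [tstll,omx,bbuf] add [opg,xwb,vpykx] -> 7 lines: zakr ljjqs opg xwb vpykx jxojf vndas
Hunk 2: at line 2 remove [xwb,vpykx] add [itt,rbiuw] -> 7 lines: zakr ljjqs opg itt rbiuw jxojf vndas
Hunk 3: at line 2 remove [opg,itt,rbiuw] add [ddyct] -> 5 lines: zakr ljjqs ddyct jxojf vndas
Hunk 4: at line 1 remove [ljjqs] add [ryd,hzyaj,ldr] -> 7 lines: zakr ryd hzyaj ldr ddyct jxojf vndas
Final line 1: zakr

Answer: zakr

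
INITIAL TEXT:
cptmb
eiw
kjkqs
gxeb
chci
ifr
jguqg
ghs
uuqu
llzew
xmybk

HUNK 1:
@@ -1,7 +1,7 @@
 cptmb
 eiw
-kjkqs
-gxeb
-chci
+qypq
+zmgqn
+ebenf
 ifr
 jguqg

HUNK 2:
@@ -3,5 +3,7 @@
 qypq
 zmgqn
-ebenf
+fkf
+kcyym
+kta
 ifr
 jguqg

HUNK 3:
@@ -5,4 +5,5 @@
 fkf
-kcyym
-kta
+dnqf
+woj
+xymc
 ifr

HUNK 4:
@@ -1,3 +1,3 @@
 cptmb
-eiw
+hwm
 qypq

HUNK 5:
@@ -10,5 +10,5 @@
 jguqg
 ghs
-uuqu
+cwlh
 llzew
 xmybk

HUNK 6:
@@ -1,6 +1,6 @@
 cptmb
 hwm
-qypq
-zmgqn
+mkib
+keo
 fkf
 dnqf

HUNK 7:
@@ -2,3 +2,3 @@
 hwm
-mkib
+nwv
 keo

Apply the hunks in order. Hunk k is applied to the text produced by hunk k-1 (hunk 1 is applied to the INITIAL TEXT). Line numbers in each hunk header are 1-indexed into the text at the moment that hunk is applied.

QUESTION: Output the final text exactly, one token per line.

Hunk 1: at line 1 remove [kjkqs,gxeb,chci] add [qypq,zmgqn,ebenf] -> 11 lines: cptmb eiw qypq zmgqn ebenf ifr jguqg ghs uuqu llzew xmybk
Hunk 2: at line 3 remove [ebenf] add [fkf,kcyym,kta] -> 13 lines: cptmb eiw qypq zmgqn fkf kcyym kta ifr jguqg ghs uuqu llzew xmybk
Hunk 3: at line 5 remove [kcyym,kta] add [dnqf,woj,xymc] -> 14 lines: cptmb eiw qypq zmgqn fkf dnqf woj xymc ifr jguqg ghs uuqu llzew xmybk
Hunk 4: at line 1 remove [eiw] add [hwm] -> 14 lines: cptmb hwm qypq zmgqn fkf dnqf woj xymc ifr jguqg ghs uuqu llzew xmybk
Hunk 5: at line 10 remove [uuqu] add [cwlh] -> 14 lines: cptmb hwm qypq zmgqn fkf dnqf woj xymc ifr jguqg ghs cwlh llzew xmybk
Hunk 6: at line 1 remove [qypq,zmgqn] add [mkib,keo] -> 14 lines: cptmb hwm mkib keo fkf dnqf woj xymc ifr jguqg ghs cwlh llzew xmybk
Hunk 7: at line 2 remove [mkib] add [nwv] -> 14 lines: cptmb hwm nwv keo fkf dnqf woj xymc ifr jguqg ghs cwlh llzew xmybk

Answer: cptmb
hwm
nwv
keo
fkf
dnqf
woj
xymc
ifr
jguqg
ghs
cwlh
llzew
xmybk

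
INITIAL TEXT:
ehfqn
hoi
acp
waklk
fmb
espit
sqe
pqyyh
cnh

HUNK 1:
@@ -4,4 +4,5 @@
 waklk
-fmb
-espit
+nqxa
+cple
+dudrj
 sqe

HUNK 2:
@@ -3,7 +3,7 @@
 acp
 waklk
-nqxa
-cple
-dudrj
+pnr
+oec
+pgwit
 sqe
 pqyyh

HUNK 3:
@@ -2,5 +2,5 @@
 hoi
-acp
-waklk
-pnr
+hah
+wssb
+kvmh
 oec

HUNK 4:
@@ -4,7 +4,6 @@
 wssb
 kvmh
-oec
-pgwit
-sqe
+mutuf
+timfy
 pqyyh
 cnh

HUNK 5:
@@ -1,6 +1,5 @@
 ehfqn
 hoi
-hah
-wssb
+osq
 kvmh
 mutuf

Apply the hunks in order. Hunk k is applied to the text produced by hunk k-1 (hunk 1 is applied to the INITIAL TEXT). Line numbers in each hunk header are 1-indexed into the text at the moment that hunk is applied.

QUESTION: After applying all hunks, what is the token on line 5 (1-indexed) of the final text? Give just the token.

Answer: mutuf

Derivation:
Hunk 1: at line 4 remove [fmb,espit] add [nqxa,cple,dudrj] -> 10 lines: ehfqn hoi acp waklk nqxa cple dudrj sqe pqyyh cnh
Hunk 2: at line 3 remove [nqxa,cple,dudrj] add [pnr,oec,pgwit] -> 10 lines: ehfqn hoi acp waklk pnr oec pgwit sqe pqyyh cnh
Hunk 3: at line 2 remove [acp,waklk,pnr] add [hah,wssb,kvmh] -> 10 lines: ehfqn hoi hah wssb kvmh oec pgwit sqe pqyyh cnh
Hunk 4: at line 4 remove [oec,pgwit,sqe] add [mutuf,timfy] -> 9 lines: ehfqn hoi hah wssb kvmh mutuf timfy pqyyh cnh
Hunk 5: at line 1 remove [hah,wssb] add [osq] -> 8 lines: ehfqn hoi osq kvmh mutuf timfy pqyyh cnh
Final line 5: mutuf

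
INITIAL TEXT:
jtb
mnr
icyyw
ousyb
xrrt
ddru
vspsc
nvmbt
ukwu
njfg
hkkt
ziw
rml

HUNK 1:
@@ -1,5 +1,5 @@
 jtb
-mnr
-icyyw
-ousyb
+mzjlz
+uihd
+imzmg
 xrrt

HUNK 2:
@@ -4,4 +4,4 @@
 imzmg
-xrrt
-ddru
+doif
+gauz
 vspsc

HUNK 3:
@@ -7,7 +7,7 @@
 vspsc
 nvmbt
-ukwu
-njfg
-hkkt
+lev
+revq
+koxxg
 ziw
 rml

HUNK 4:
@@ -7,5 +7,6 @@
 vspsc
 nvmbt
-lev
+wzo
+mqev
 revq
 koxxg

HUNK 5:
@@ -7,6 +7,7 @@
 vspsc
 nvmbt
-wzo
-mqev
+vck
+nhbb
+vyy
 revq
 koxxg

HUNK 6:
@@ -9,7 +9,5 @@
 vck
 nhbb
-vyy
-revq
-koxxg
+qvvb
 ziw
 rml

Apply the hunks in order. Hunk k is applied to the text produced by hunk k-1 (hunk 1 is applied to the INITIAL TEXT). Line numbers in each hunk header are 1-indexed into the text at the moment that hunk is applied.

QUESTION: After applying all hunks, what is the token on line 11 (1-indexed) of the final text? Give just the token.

Hunk 1: at line 1 remove [mnr,icyyw,ousyb] add [mzjlz,uihd,imzmg] -> 13 lines: jtb mzjlz uihd imzmg xrrt ddru vspsc nvmbt ukwu njfg hkkt ziw rml
Hunk 2: at line 4 remove [xrrt,ddru] add [doif,gauz] -> 13 lines: jtb mzjlz uihd imzmg doif gauz vspsc nvmbt ukwu njfg hkkt ziw rml
Hunk 3: at line 7 remove [ukwu,njfg,hkkt] add [lev,revq,koxxg] -> 13 lines: jtb mzjlz uihd imzmg doif gauz vspsc nvmbt lev revq koxxg ziw rml
Hunk 4: at line 7 remove [lev] add [wzo,mqev] -> 14 lines: jtb mzjlz uihd imzmg doif gauz vspsc nvmbt wzo mqev revq koxxg ziw rml
Hunk 5: at line 7 remove [wzo,mqev] add [vck,nhbb,vyy] -> 15 lines: jtb mzjlz uihd imzmg doif gauz vspsc nvmbt vck nhbb vyy revq koxxg ziw rml
Hunk 6: at line 9 remove [vyy,revq,koxxg] add [qvvb] -> 13 lines: jtb mzjlz uihd imzmg doif gauz vspsc nvmbt vck nhbb qvvb ziw rml
Final line 11: qvvb

Answer: qvvb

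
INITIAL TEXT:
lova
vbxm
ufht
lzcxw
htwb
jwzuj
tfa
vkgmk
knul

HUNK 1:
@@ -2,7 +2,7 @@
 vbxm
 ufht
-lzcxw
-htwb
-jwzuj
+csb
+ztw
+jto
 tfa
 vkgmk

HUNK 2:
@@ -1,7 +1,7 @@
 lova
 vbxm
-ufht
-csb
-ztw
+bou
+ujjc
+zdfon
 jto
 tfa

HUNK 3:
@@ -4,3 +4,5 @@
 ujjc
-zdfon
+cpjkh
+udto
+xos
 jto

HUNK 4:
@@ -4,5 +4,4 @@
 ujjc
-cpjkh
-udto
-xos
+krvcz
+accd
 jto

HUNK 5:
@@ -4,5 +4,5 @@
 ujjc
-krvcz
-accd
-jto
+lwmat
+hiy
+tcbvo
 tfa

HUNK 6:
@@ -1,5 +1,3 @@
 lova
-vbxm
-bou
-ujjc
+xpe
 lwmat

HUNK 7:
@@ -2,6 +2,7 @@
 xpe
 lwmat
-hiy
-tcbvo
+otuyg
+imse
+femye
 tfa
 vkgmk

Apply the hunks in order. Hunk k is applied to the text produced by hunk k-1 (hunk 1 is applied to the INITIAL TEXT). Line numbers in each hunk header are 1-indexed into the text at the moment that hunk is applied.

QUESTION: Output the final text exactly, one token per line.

Answer: lova
xpe
lwmat
otuyg
imse
femye
tfa
vkgmk
knul

Derivation:
Hunk 1: at line 2 remove [lzcxw,htwb,jwzuj] add [csb,ztw,jto] -> 9 lines: lova vbxm ufht csb ztw jto tfa vkgmk knul
Hunk 2: at line 1 remove [ufht,csb,ztw] add [bou,ujjc,zdfon] -> 9 lines: lova vbxm bou ujjc zdfon jto tfa vkgmk knul
Hunk 3: at line 4 remove [zdfon] add [cpjkh,udto,xos] -> 11 lines: lova vbxm bou ujjc cpjkh udto xos jto tfa vkgmk knul
Hunk 4: at line 4 remove [cpjkh,udto,xos] add [krvcz,accd] -> 10 lines: lova vbxm bou ujjc krvcz accd jto tfa vkgmk knul
Hunk 5: at line 4 remove [krvcz,accd,jto] add [lwmat,hiy,tcbvo] -> 10 lines: lova vbxm bou ujjc lwmat hiy tcbvo tfa vkgmk knul
Hunk 6: at line 1 remove [vbxm,bou,ujjc] add [xpe] -> 8 lines: lova xpe lwmat hiy tcbvo tfa vkgmk knul
Hunk 7: at line 2 remove [hiy,tcbvo] add [otuyg,imse,femye] -> 9 lines: lova xpe lwmat otuyg imse femye tfa vkgmk knul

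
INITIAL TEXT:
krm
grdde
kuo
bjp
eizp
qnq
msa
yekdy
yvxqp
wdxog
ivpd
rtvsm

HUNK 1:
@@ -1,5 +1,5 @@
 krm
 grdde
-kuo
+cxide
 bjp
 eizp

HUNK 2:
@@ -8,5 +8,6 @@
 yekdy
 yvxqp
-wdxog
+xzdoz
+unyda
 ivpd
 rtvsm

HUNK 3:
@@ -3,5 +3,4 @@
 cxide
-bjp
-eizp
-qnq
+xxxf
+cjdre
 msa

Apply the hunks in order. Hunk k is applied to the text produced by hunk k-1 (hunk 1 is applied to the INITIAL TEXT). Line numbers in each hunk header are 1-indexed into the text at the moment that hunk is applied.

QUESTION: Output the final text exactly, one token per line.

Answer: krm
grdde
cxide
xxxf
cjdre
msa
yekdy
yvxqp
xzdoz
unyda
ivpd
rtvsm

Derivation:
Hunk 1: at line 1 remove [kuo] add [cxide] -> 12 lines: krm grdde cxide bjp eizp qnq msa yekdy yvxqp wdxog ivpd rtvsm
Hunk 2: at line 8 remove [wdxog] add [xzdoz,unyda] -> 13 lines: krm grdde cxide bjp eizp qnq msa yekdy yvxqp xzdoz unyda ivpd rtvsm
Hunk 3: at line 3 remove [bjp,eizp,qnq] add [xxxf,cjdre] -> 12 lines: krm grdde cxide xxxf cjdre msa yekdy yvxqp xzdoz unyda ivpd rtvsm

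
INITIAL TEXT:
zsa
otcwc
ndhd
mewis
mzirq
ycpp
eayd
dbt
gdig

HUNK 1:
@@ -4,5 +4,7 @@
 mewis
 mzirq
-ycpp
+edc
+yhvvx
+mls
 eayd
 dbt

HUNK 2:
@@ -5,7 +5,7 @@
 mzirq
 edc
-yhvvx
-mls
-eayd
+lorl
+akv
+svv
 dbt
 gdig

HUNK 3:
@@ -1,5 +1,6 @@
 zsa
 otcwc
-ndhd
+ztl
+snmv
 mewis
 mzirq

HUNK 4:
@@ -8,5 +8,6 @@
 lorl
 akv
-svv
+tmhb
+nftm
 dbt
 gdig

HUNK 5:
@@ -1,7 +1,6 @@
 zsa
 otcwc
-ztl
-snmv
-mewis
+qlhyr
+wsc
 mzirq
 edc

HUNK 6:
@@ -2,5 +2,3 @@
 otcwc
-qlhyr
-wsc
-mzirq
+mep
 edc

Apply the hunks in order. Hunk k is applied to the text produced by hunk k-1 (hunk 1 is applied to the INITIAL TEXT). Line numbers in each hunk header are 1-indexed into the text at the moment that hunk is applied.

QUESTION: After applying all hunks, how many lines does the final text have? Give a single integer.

Answer: 10

Derivation:
Hunk 1: at line 4 remove [ycpp] add [edc,yhvvx,mls] -> 11 lines: zsa otcwc ndhd mewis mzirq edc yhvvx mls eayd dbt gdig
Hunk 2: at line 5 remove [yhvvx,mls,eayd] add [lorl,akv,svv] -> 11 lines: zsa otcwc ndhd mewis mzirq edc lorl akv svv dbt gdig
Hunk 3: at line 1 remove [ndhd] add [ztl,snmv] -> 12 lines: zsa otcwc ztl snmv mewis mzirq edc lorl akv svv dbt gdig
Hunk 4: at line 8 remove [svv] add [tmhb,nftm] -> 13 lines: zsa otcwc ztl snmv mewis mzirq edc lorl akv tmhb nftm dbt gdig
Hunk 5: at line 1 remove [ztl,snmv,mewis] add [qlhyr,wsc] -> 12 lines: zsa otcwc qlhyr wsc mzirq edc lorl akv tmhb nftm dbt gdig
Hunk 6: at line 2 remove [qlhyr,wsc,mzirq] add [mep] -> 10 lines: zsa otcwc mep edc lorl akv tmhb nftm dbt gdig
Final line count: 10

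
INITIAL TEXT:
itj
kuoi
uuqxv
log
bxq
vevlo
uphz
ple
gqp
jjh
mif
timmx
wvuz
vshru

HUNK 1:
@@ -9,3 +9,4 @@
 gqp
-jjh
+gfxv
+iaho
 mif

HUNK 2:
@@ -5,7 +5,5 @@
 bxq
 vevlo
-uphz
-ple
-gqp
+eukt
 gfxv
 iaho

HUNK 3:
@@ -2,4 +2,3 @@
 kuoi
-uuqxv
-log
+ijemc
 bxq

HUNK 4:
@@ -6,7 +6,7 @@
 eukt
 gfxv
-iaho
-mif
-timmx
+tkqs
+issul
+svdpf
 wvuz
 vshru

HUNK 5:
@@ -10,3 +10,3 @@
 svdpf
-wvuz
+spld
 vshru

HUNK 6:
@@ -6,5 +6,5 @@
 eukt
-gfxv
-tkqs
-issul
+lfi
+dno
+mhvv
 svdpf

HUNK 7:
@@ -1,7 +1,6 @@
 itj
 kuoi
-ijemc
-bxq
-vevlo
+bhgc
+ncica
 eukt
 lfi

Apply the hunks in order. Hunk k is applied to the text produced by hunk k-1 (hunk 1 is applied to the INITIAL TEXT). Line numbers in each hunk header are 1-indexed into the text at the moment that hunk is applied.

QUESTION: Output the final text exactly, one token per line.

Hunk 1: at line 9 remove [jjh] add [gfxv,iaho] -> 15 lines: itj kuoi uuqxv log bxq vevlo uphz ple gqp gfxv iaho mif timmx wvuz vshru
Hunk 2: at line 5 remove [uphz,ple,gqp] add [eukt] -> 13 lines: itj kuoi uuqxv log bxq vevlo eukt gfxv iaho mif timmx wvuz vshru
Hunk 3: at line 2 remove [uuqxv,log] add [ijemc] -> 12 lines: itj kuoi ijemc bxq vevlo eukt gfxv iaho mif timmx wvuz vshru
Hunk 4: at line 6 remove [iaho,mif,timmx] add [tkqs,issul,svdpf] -> 12 lines: itj kuoi ijemc bxq vevlo eukt gfxv tkqs issul svdpf wvuz vshru
Hunk 5: at line 10 remove [wvuz] add [spld] -> 12 lines: itj kuoi ijemc bxq vevlo eukt gfxv tkqs issul svdpf spld vshru
Hunk 6: at line 6 remove [gfxv,tkqs,issul] add [lfi,dno,mhvv] -> 12 lines: itj kuoi ijemc bxq vevlo eukt lfi dno mhvv svdpf spld vshru
Hunk 7: at line 1 remove [ijemc,bxq,vevlo] add [bhgc,ncica] -> 11 lines: itj kuoi bhgc ncica eukt lfi dno mhvv svdpf spld vshru

Answer: itj
kuoi
bhgc
ncica
eukt
lfi
dno
mhvv
svdpf
spld
vshru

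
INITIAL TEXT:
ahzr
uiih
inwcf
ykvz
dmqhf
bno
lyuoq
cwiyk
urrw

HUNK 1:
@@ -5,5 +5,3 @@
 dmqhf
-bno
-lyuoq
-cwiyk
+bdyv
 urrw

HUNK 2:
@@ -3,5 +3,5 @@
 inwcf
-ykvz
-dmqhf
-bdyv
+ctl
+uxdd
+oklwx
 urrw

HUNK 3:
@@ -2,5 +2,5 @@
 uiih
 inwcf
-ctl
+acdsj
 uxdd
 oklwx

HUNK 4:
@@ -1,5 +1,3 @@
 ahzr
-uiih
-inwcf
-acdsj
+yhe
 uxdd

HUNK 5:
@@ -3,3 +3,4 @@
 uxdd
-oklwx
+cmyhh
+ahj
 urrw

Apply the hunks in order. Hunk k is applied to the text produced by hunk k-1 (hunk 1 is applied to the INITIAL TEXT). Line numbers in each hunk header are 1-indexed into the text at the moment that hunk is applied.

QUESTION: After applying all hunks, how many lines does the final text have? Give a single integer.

Answer: 6

Derivation:
Hunk 1: at line 5 remove [bno,lyuoq,cwiyk] add [bdyv] -> 7 lines: ahzr uiih inwcf ykvz dmqhf bdyv urrw
Hunk 2: at line 3 remove [ykvz,dmqhf,bdyv] add [ctl,uxdd,oklwx] -> 7 lines: ahzr uiih inwcf ctl uxdd oklwx urrw
Hunk 3: at line 2 remove [ctl] add [acdsj] -> 7 lines: ahzr uiih inwcf acdsj uxdd oklwx urrw
Hunk 4: at line 1 remove [uiih,inwcf,acdsj] add [yhe] -> 5 lines: ahzr yhe uxdd oklwx urrw
Hunk 5: at line 3 remove [oklwx] add [cmyhh,ahj] -> 6 lines: ahzr yhe uxdd cmyhh ahj urrw
Final line count: 6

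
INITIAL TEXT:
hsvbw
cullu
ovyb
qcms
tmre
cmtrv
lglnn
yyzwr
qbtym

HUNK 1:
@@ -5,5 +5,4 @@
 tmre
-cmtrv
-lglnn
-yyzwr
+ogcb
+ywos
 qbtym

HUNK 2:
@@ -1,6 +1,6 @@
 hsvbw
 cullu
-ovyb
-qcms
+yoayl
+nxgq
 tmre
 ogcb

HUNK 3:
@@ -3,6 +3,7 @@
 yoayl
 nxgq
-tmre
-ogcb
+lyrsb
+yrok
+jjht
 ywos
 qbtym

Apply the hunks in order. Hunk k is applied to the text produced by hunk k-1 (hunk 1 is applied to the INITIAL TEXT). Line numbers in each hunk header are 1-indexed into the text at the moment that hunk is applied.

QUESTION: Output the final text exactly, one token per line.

Answer: hsvbw
cullu
yoayl
nxgq
lyrsb
yrok
jjht
ywos
qbtym

Derivation:
Hunk 1: at line 5 remove [cmtrv,lglnn,yyzwr] add [ogcb,ywos] -> 8 lines: hsvbw cullu ovyb qcms tmre ogcb ywos qbtym
Hunk 2: at line 1 remove [ovyb,qcms] add [yoayl,nxgq] -> 8 lines: hsvbw cullu yoayl nxgq tmre ogcb ywos qbtym
Hunk 3: at line 3 remove [tmre,ogcb] add [lyrsb,yrok,jjht] -> 9 lines: hsvbw cullu yoayl nxgq lyrsb yrok jjht ywos qbtym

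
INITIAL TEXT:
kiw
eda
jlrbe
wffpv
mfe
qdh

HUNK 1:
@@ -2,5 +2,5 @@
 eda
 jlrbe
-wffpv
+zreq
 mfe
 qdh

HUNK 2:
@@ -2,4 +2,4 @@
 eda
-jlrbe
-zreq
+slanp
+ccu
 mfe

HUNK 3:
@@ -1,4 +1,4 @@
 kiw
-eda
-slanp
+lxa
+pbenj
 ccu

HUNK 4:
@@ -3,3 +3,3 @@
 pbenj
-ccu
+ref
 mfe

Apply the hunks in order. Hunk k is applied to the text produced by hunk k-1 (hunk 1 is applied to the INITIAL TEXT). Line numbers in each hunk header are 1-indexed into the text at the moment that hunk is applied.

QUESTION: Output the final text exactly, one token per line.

Answer: kiw
lxa
pbenj
ref
mfe
qdh

Derivation:
Hunk 1: at line 2 remove [wffpv] add [zreq] -> 6 lines: kiw eda jlrbe zreq mfe qdh
Hunk 2: at line 2 remove [jlrbe,zreq] add [slanp,ccu] -> 6 lines: kiw eda slanp ccu mfe qdh
Hunk 3: at line 1 remove [eda,slanp] add [lxa,pbenj] -> 6 lines: kiw lxa pbenj ccu mfe qdh
Hunk 4: at line 3 remove [ccu] add [ref] -> 6 lines: kiw lxa pbenj ref mfe qdh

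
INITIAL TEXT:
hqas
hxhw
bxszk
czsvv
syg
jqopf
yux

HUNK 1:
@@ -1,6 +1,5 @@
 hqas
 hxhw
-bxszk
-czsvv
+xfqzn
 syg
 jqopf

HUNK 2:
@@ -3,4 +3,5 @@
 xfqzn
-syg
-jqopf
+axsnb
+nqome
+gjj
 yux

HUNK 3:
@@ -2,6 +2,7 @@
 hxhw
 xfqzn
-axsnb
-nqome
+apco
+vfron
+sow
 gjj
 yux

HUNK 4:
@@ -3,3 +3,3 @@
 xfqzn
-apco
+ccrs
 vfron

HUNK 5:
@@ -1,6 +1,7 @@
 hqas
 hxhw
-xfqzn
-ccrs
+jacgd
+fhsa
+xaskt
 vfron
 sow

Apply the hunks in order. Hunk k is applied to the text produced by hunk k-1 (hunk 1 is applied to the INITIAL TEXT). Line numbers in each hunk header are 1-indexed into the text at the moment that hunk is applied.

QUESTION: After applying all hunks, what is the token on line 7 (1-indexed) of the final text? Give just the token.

Answer: sow

Derivation:
Hunk 1: at line 1 remove [bxszk,czsvv] add [xfqzn] -> 6 lines: hqas hxhw xfqzn syg jqopf yux
Hunk 2: at line 3 remove [syg,jqopf] add [axsnb,nqome,gjj] -> 7 lines: hqas hxhw xfqzn axsnb nqome gjj yux
Hunk 3: at line 2 remove [axsnb,nqome] add [apco,vfron,sow] -> 8 lines: hqas hxhw xfqzn apco vfron sow gjj yux
Hunk 4: at line 3 remove [apco] add [ccrs] -> 8 lines: hqas hxhw xfqzn ccrs vfron sow gjj yux
Hunk 5: at line 1 remove [xfqzn,ccrs] add [jacgd,fhsa,xaskt] -> 9 lines: hqas hxhw jacgd fhsa xaskt vfron sow gjj yux
Final line 7: sow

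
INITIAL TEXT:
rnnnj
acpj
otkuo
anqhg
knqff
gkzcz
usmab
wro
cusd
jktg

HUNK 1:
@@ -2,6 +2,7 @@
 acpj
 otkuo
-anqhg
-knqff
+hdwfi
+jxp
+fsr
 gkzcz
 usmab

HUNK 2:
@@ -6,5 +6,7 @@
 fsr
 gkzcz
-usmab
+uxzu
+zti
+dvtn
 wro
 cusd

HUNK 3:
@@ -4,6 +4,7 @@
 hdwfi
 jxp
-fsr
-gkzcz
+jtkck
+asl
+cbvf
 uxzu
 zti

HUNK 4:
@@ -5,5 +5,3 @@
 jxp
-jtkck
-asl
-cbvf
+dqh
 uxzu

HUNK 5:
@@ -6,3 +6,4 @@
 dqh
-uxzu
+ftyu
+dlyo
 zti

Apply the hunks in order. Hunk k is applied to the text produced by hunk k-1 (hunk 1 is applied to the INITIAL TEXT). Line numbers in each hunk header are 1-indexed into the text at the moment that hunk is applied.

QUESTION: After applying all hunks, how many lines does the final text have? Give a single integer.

Hunk 1: at line 2 remove [anqhg,knqff] add [hdwfi,jxp,fsr] -> 11 lines: rnnnj acpj otkuo hdwfi jxp fsr gkzcz usmab wro cusd jktg
Hunk 2: at line 6 remove [usmab] add [uxzu,zti,dvtn] -> 13 lines: rnnnj acpj otkuo hdwfi jxp fsr gkzcz uxzu zti dvtn wro cusd jktg
Hunk 3: at line 4 remove [fsr,gkzcz] add [jtkck,asl,cbvf] -> 14 lines: rnnnj acpj otkuo hdwfi jxp jtkck asl cbvf uxzu zti dvtn wro cusd jktg
Hunk 4: at line 5 remove [jtkck,asl,cbvf] add [dqh] -> 12 lines: rnnnj acpj otkuo hdwfi jxp dqh uxzu zti dvtn wro cusd jktg
Hunk 5: at line 6 remove [uxzu] add [ftyu,dlyo] -> 13 lines: rnnnj acpj otkuo hdwfi jxp dqh ftyu dlyo zti dvtn wro cusd jktg
Final line count: 13

Answer: 13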